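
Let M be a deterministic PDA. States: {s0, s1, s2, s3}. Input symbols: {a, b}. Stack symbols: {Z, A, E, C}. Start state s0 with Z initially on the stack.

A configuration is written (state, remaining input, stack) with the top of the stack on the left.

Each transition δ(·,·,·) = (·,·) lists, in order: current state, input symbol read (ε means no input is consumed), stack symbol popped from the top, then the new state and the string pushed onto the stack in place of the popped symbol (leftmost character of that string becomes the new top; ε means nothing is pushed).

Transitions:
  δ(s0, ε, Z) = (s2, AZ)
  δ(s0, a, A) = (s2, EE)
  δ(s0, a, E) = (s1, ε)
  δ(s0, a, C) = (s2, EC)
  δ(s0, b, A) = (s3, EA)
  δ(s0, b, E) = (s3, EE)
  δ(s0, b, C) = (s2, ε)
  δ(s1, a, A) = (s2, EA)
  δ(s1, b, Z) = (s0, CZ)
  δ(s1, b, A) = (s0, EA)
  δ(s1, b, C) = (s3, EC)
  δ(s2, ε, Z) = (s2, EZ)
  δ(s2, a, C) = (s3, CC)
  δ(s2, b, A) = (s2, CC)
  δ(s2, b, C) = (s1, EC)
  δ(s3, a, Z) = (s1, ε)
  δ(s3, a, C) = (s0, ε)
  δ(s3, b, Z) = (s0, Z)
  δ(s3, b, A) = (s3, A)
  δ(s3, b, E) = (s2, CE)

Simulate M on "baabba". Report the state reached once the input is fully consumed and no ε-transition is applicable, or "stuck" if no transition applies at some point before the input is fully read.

stuck

(s0, baabba, Z)
  ε-move, top Z: go to s2, push AZ → (s2, baabba, AZ)
  read b, top A: go to s2, push CC → (s2, aabba, CCZ)
  read a, top C: go to s3, push CC → (s3, abba, CCCZ)
  read a, top C: go to s0, push ε → (s0, bba, CCZ)
  read b, top C: go to s2, push ε → (s2, ba, CZ)
  read b, top C: go to s1, push EC → (s1, a, ECZ)
No transition for (s1, a, top E); M blocks with input a remaining.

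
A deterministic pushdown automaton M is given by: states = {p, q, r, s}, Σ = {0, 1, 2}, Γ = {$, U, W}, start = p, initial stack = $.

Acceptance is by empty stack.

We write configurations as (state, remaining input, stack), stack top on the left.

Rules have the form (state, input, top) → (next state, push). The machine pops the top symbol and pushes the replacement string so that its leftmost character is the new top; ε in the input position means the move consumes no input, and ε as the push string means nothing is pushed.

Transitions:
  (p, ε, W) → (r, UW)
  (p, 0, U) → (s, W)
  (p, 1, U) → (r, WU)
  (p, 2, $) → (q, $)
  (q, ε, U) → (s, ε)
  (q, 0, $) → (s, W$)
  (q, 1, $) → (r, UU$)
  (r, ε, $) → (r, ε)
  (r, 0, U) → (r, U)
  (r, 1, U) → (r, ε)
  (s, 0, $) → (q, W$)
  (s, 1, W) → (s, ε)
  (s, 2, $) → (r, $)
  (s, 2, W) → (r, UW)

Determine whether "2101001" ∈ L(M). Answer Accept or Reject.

Accept

(p, 2101001, $)
  read 2, top $: go to q, push $ → (q, 101001, $)
  read 1, top $: go to r, push UU$ → (r, 01001, UU$)
  read 0, top U: go to r, push U → (r, 1001, UU$)
  read 1, top U: go to r, push ε → (r, 001, U$)
  read 0, top U: go to r, push U → (r, 01, U$)
  read 0, top U: go to r, push U → (r, 1, U$)
  read 1, top U: go to r, push ε → (r, ε, $)
  ε-move, top $: go to r, push ε → (r, ε, ε)
All input consumed and the stack is empty.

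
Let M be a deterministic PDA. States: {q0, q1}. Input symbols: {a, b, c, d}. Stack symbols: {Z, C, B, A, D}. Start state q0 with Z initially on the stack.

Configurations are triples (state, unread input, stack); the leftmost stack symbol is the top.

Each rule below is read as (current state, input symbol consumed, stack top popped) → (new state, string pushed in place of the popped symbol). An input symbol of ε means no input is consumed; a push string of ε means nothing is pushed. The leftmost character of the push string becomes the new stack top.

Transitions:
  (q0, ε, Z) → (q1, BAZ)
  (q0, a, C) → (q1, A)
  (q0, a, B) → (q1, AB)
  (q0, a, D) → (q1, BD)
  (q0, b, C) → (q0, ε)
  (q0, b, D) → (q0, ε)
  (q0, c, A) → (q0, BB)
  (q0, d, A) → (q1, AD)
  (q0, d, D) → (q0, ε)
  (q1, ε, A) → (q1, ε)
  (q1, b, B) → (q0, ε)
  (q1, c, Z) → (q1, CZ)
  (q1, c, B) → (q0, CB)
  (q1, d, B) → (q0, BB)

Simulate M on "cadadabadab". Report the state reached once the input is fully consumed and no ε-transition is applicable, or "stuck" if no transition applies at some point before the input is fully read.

(q0, cadadabadab, Z)
  ε-move, top Z: go to q1, push BAZ → (q1, cadadabadab, BAZ)
  read c, top B: go to q0, push CB → (q0, adadabadab, CBAZ)
  read a, top C: go to q1, push A → (q1, dadabadab, ABAZ)
  ε-move, top A: go to q1, push ε → (q1, dadabadab, BAZ)
  read d, top B: go to q0, push BB → (q0, adabadab, BBAZ)
  read a, top B: go to q1, push AB → (q1, dabadab, ABBAZ)
  ε-move, top A: go to q1, push ε → (q1, dabadab, BBAZ)
  read d, top B: go to q0, push BB → (q0, abadab, BBBAZ)
  read a, top B: go to q1, push AB → (q1, badab, ABBBAZ)
  ε-move, top A: go to q1, push ε → (q1, badab, BBBAZ)
  read b, top B: go to q0, push ε → (q0, adab, BBAZ)
  read a, top B: go to q1, push AB → (q1, dab, ABBAZ)
  ε-move, top A: go to q1, push ε → (q1, dab, BBAZ)
  read d, top B: go to q0, push BB → (q0, ab, BBBAZ)
  read a, top B: go to q1, push AB → (q1, b, ABBBAZ)
  ε-move, top A: go to q1, push ε → (q1, b, BBBAZ)
  read b, top B: go to q0, push ε → (q0, ε, BBAZ)
All input consumed; M is in state q0.

q0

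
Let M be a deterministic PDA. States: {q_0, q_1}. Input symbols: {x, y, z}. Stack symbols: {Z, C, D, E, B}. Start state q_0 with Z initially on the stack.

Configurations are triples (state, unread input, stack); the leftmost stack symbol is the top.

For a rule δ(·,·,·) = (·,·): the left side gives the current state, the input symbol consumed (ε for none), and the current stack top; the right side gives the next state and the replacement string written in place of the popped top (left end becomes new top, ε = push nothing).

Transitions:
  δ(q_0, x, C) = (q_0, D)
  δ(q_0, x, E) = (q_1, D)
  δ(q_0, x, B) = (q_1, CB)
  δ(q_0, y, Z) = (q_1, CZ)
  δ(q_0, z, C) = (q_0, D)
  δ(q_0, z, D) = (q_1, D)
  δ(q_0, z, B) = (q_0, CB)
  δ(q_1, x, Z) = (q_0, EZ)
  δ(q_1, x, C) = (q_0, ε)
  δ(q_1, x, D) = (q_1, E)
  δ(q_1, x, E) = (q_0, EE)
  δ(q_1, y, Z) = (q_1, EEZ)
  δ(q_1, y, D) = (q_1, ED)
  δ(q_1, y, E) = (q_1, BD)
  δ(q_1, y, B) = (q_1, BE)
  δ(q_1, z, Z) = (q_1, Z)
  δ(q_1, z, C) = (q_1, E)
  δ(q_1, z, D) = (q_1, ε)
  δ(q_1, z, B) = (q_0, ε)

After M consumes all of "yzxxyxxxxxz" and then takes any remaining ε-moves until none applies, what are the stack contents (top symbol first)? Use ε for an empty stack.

(q_0, yzxxyxxxxxz, Z)
  read y, top Z: go to q_1, push CZ → (q_1, zxxyxxxxxz, CZ)
  read z, top C: go to q_1, push E → (q_1, xxyxxxxxz, EZ)
  read x, top E: go to q_0, push EE → (q_0, xyxxxxxz, EEZ)
  read x, top E: go to q_1, push D → (q_1, yxxxxxz, DEZ)
  read y, top D: go to q_1, push ED → (q_1, xxxxxz, EDEZ)
  read x, top E: go to q_0, push EE → (q_0, xxxxz, EEDEZ)
  read x, top E: go to q_1, push D → (q_1, xxxz, DEDEZ)
  read x, top D: go to q_1, push E → (q_1, xxz, EEDEZ)
  read x, top E: go to q_0, push EE → (q_0, xz, EEEDEZ)
  read x, top E: go to q_1, push D → (q_1, z, DEEDEZ)
  read z, top D: go to q_1, push ε → (q_1, ε, EEDEZ)
All input consumed in state q_1 with stack EEDEZ.

EEDEZ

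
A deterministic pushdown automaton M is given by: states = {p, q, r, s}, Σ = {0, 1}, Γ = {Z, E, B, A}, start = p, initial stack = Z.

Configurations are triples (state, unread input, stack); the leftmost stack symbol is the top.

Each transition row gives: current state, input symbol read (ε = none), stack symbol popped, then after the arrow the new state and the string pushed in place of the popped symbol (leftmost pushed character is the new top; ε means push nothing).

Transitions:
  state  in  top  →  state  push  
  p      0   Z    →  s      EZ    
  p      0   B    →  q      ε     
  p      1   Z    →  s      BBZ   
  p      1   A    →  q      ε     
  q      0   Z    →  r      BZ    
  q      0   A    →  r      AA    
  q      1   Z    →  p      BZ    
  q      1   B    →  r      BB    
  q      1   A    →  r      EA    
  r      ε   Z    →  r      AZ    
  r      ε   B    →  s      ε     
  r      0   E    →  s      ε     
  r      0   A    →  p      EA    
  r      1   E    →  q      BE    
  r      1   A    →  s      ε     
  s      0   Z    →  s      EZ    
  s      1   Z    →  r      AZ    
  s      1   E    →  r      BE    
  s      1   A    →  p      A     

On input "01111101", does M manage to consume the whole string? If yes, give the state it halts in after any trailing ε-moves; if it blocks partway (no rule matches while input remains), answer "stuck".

(p, 01111101, Z) ⊢ (s, 1111101, EZ) ⊢ (r, 111101, BEZ) ⊢ (s, 111101, EZ) ⊢ (r, 11101, BEZ) ⊢ (s, 11101, EZ) ⊢ (r, 1101, BEZ) ⊢ (s, 1101, EZ) ⊢ (r, 101, BEZ) ⊢ (s, 101, EZ) ⊢ (r, 01, BEZ) ⊢ (s, 01, EZ)
No transition for (s, 0, top E); M blocks with input 01 remaining.

stuck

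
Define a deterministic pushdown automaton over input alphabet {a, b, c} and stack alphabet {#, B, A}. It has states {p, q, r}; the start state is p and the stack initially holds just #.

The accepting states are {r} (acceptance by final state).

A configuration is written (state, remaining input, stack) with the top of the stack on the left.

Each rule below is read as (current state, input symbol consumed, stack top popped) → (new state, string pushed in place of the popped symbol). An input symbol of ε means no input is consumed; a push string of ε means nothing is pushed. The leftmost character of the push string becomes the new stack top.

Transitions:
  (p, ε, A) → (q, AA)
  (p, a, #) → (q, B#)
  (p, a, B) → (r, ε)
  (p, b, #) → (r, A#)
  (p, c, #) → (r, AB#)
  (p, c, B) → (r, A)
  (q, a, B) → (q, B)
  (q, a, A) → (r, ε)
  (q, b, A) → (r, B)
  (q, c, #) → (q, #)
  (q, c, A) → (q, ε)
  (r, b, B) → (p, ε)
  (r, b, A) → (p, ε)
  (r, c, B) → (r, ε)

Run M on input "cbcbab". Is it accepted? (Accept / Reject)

(p, cbcbab, #)
  read c, top #: go to r, push AB# → (r, bcbab, AB#)
  read b, top A: go to p, push ε → (p, cbab, B#)
  read c, top B: go to r, push A → (r, bab, A#)
  read b, top A: go to p, push ε → (p, ab, #)
  read a, top #: go to q, push B# → (q, b, B#)
No transition applies at (q, b, B#); input not fully consumed.

Reject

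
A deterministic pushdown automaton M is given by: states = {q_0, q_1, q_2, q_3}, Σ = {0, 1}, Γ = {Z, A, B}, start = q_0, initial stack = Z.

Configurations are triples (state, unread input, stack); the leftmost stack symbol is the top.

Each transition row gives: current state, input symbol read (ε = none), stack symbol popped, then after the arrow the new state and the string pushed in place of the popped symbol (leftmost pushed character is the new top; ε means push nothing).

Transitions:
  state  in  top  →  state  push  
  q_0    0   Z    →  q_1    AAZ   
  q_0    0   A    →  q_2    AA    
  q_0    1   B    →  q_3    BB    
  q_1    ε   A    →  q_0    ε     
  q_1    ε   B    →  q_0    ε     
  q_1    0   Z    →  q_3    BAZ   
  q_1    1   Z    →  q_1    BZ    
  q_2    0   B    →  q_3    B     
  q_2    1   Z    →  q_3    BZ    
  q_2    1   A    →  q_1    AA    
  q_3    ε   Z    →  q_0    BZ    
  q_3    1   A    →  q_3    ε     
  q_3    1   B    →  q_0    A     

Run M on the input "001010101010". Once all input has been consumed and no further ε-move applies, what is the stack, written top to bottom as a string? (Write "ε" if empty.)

(q_0, 001010101010, Z)
  read 0, top Z: go to q_1, push AAZ → (q_1, 01010101010, AAZ)
  ε-move, top A: go to q_0, push ε → (q_0, 01010101010, AZ)
  read 0, top A: go to q_2, push AA → (q_2, 1010101010, AAZ)
  read 1, top A: go to q_1, push AA → (q_1, 010101010, AAAZ)
  ε-move, top A: go to q_0, push ε → (q_0, 010101010, AAZ)
  read 0, top A: go to q_2, push AA → (q_2, 10101010, AAAZ)
  read 1, top A: go to q_1, push AA → (q_1, 0101010, AAAAZ)
  ε-move, top A: go to q_0, push ε → (q_0, 0101010, AAAZ)
  read 0, top A: go to q_2, push AA → (q_2, 101010, AAAAZ)
  read 1, top A: go to q_1, push AA → (q_1, 01010, AAAAAZ)
  ε-move, top A: go to q_0, push ε → (q_0, 01010, AAAAZ)
  read 0, top A: go to q_2, push AA → (q_2, 1010, AAAAAZ)
  read 1, top A: go to q_1, push AA → (q_1, 010, AAAAAAZ)
  ε-move, top A: go to q_0, push ε → (q_0, 010, AAAAAZ)
  read 0, top A: go to q_2, push AA → (q_2, 10, AAAAAAZ)
  read 1, top A: go to q_1, push AA → (q_1, 0, AAAAAAAZ)
  ε-move, top A: go to q_0, push ε → (q_0, 0, AAAAAAZ)
  read 0, top A: go to q_2, push AA → (q_2, ε, AAAAAAAZ)
All input consumed in state q_2 with stack AAAAAAAZ.

AAAAAAAZ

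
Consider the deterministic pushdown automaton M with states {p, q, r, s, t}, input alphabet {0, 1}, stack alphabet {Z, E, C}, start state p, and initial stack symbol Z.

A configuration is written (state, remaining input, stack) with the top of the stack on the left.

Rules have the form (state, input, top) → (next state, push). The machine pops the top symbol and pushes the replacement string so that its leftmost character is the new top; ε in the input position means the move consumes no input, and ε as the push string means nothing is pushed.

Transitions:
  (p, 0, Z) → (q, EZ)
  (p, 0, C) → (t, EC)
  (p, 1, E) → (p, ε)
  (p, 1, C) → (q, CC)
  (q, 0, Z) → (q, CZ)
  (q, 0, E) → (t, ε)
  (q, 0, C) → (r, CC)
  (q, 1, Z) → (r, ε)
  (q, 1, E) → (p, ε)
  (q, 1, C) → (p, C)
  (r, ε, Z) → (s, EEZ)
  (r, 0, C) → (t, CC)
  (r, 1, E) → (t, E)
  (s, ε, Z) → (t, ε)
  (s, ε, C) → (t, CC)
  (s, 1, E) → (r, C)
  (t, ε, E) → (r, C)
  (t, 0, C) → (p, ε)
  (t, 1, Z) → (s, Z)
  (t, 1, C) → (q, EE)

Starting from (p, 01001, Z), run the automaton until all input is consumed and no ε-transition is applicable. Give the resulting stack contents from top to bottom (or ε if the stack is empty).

ε

(p, 01001, Z)
  read 0, top Z: go to q, push EZ → (q, 1001, EZ)
  read 1, top E: go to p, push ε → (p, 001, Z)
  read 0, top Z: go to q, push EZ → (q, 01, EZ)
  read 0, top E: go to t, push ε → (t, 1, Z)
  read 1, top Z: go to s, push Z → (s, ε, Z)
  ε-move, top Z: go to t, push ε → (t, ε, ε)
All input consumed in state t with stack ε.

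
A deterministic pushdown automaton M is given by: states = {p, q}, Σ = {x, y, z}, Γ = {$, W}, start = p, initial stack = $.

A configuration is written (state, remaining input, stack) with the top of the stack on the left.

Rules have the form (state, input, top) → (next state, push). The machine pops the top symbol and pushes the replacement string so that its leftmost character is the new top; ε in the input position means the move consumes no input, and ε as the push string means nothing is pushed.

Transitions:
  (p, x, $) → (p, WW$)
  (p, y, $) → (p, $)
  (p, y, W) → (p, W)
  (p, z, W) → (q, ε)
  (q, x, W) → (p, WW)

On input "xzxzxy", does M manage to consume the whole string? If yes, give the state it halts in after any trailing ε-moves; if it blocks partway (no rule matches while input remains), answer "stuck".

p

(p, xzxzxy, $)
  read x, top $: go to p, push WW$ → (p, zxzxy, WW$)
  read z, top W: go to q, push ε → (q, xzxy, W$)
  read x, top W: go to p, push WW → (p, zxy, WW$)
  read z, top W: go to q, push ε → (q, xy, W$)
  read x, top W: go to p, push WW → (p, y, WW$)
  read y, top W: go to p, push W → (p, ε, WW$)
All input consumed; M is in state p.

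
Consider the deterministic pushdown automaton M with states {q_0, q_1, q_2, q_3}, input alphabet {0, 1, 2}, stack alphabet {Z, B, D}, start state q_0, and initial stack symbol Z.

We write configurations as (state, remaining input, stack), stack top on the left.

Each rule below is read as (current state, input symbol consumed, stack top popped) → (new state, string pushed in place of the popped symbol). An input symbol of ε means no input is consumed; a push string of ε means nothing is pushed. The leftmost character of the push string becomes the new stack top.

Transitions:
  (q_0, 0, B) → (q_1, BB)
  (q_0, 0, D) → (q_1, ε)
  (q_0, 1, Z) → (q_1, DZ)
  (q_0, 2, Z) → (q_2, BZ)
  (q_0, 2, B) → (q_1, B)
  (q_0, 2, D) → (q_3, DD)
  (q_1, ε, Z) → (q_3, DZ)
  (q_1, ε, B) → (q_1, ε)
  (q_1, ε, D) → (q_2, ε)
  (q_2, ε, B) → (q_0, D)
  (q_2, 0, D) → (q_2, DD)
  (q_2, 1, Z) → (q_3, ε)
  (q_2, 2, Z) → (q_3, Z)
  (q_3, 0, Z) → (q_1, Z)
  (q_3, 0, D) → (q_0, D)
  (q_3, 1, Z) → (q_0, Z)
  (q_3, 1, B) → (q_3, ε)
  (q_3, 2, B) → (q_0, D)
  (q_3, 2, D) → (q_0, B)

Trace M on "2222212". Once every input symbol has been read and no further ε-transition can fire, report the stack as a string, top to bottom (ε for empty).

(q_0, 2222212, Z)
  read 2, top Z: go to q_2, push BZ → (q_2, 222212, BZ)
  ε-move, top B: go to q_0, push D → (q_0, 222212, DZ)
  read 2, top D: go to q_3, push DD → (q_3, 22212, DDZ)
  read 2, top D: go to q_0, push B → (q_0, 2212, BDZ)
  read 2, top B: go to q_1, push B → (q_1, 212, BDZ)
  ε-move, top B: go to q_1, push ε → (q_1, 212, DZ)
  ε-move, top D: go to q_2, push ε → (q_2, 212, Z)
  read 2, top Z: go to q_3, push Z → (q_3, 12, Z)
  read 1, top Z: go to q_0, push Z → (q_0, 2, Z)
  read 2, top Z: go to q_2, push BZ → (q_2, ε, BZ)
  ε-move, top B: go to q_0, push D → (q_0, ε, DZ)
All input consumed in state q_0 with stack DZ.

DZ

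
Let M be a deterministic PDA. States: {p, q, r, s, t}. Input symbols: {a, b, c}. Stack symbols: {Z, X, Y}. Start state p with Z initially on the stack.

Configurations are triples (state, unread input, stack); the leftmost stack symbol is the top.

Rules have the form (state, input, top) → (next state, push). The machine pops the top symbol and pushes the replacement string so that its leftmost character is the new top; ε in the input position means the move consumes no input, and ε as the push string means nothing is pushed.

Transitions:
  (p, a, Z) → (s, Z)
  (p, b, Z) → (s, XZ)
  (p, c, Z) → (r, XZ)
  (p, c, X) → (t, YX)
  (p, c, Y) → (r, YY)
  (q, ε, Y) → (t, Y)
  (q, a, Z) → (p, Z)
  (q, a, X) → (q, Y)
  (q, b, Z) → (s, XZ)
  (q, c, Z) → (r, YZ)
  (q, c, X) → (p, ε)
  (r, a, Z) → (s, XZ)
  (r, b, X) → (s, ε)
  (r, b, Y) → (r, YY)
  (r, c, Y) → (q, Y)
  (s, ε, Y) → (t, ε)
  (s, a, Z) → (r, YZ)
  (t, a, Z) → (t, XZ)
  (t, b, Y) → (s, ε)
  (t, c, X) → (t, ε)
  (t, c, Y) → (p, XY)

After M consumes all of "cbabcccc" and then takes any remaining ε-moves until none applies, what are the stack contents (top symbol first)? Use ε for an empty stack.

XYXYYZ

(p, cbabcccc, Z)
  read c, top Z: go to r, push XZ → (r, babcccc, XZ)
  read b, top X: go to s, push ε → (s, abcccc, Z)
  read a, top Z: go to r, push YZ → (r, bcccc, YZ)
  read b, top Y: go to r, push YY → (r, cccc, YYZ)
  read c, top Y: go to q, push Y → (q, ccc, YYZ)
  ε-move, top Y: go to t, push Y → (t, ccc, YYZ)
  read c, top Y: go to p, push XY → (p, cc, XYYZ)
  read c, top X: go to t, push YX → (t, c, YXYYZ)
  read c, top Y: go to p, push XY → (p, ε, XYXYYZ)
All input consumed in state p with stack XYXYYZ.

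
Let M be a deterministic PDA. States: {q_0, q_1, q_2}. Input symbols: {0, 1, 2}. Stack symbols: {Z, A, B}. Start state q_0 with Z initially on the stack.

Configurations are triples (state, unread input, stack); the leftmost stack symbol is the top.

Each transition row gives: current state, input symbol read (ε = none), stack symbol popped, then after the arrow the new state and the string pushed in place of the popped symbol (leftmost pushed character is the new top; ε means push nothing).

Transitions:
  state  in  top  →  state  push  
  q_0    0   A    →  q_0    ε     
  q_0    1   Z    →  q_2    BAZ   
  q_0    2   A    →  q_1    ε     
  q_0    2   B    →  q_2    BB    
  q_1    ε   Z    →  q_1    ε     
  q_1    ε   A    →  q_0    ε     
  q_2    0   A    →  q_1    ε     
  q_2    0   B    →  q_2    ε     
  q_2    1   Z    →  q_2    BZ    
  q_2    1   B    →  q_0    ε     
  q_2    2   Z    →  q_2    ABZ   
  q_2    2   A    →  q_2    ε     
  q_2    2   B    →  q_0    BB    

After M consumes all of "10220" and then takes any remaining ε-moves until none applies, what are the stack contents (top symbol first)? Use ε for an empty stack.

(q_0, 10220, Z)
  read 1, top Z: go to q_2, push BAZ → (q_2, 0220, BAZ)
  read 0, top B: go to q_2, push ε → (q_2, 220, AZ)
  read 2, top A: go to q_2, push ε → (q_2, 20, Z)
  read 2, top Z: go to q_2, push ABZ → (q_2, 0, ABZ)
  read 0, top A: go to q_1, push ε → (q_1, ε, BZ)
All input consumed in state q_1 with stack BZ.

BZ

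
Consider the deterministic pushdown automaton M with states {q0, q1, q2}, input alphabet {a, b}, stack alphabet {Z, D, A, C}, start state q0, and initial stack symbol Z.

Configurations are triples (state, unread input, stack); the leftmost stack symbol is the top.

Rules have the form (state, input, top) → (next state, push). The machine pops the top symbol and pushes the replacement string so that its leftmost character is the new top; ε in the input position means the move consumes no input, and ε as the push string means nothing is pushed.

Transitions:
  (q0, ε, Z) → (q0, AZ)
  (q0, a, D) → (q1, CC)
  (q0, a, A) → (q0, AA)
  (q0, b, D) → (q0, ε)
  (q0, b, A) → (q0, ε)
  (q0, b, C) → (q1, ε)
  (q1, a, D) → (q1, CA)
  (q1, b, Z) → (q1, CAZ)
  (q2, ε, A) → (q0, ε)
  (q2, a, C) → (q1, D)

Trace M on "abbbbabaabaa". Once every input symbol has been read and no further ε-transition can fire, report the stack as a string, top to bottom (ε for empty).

(q0, abbbbabaabaa, Z)
  ε-move, top Z: go to q0, push AZ → (q0, abbbbabaabaa, AZ)
  read a, top A: go to q0, push AA → (q0, bbbbabaabaa, AAZ)
  read b, top A: go to q0, push ε → (q0, bbbabaabaa, AZ)
  read b, top A: go to q0, push ε → (q0, bbabaabaa, Z)
  ε-move, top Z: go to q0, push AZ → (q0, bbabaabaa, AZ)
  read b, top A: go to q0, push ε → (q0, babaabaa, Z)
  ε-move, top Z: go to q0, push AZ → (q0, babaabaa, AZ)
  read b, top A: go to q0, push ε → (q0, abaabaa, Z)
  ε-move, top Z: go to q0, push AZ → (q0, abaabaa, AZ)
  read a, top A: go to q0, push AA → (q0, baabaa, AAZ)
  read b, top A: go to q0, push ε → (q0, aabaa, AZ)
  read a, top A: go to q0, push AA → (q0, abaa, AAZ)
  read a, top A: go to q0, push AA → (q0, baa, AAAZ)
  read b, top A: go to q0, push ε → (q0, aa, AAZ)
  read a, top A: go to q0, push AA → (q0, a, AAAZ)
  read a, top A: go to q0, push AA → (q0, ε, AAAAZ)
All input consumed in state q0 with stack AAAAZ.

AAAAZ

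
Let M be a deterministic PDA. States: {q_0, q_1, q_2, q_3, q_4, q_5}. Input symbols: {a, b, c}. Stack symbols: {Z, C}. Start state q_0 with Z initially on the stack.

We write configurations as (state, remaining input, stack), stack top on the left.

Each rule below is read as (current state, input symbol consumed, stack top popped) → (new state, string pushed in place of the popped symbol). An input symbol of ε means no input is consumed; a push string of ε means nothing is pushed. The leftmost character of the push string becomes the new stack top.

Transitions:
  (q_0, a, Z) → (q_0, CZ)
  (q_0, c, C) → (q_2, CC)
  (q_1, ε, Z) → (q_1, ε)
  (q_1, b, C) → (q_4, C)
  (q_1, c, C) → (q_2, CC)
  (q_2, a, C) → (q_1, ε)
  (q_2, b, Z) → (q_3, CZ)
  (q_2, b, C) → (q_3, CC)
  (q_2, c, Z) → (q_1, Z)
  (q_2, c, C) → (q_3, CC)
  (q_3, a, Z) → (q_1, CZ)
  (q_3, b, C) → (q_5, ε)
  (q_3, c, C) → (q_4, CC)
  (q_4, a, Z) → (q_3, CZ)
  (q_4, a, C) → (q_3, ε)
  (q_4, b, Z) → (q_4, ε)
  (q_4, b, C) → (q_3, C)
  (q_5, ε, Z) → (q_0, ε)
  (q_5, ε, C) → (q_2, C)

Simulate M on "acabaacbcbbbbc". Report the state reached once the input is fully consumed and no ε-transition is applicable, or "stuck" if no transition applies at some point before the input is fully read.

(q_0, acabaacbcbbbbc, Z)
  read a, top Z: go to q_0, push CZ → (q_0, cabaacbcbbbbc, CZ)
  read c, top C: go to q_2, push CC → (q_2, abaacbcbbbbc, CCZ)
  read a, top C: go to q_1, push ε → (q_1, baacbcbbbbc, CZ)
  read b, top C: go to q_4, push C → (q_4, aacbcbbbbc, CZ)
  read a, top C: go to q_3, push ε → (q_3, acbcbbbbc, Z)
  read a, top Z: go to q_1, push CZ → (q_1, cbcbbbbc, CZ)
  read c, top C: go to q_2, push CC → (q_2, bcbbbbc, CCZ)
  read b, top C: go to q_3, push CC → (q_3, cbbbbc, CCCZ)
  read c, top C: go to q_4, push CC → (q_4, bbbbc, CCCCZ)
  read b, top C: go to q_3, push C → (q_3, bbbc, CCCCZ)
  read b, top C: go to q_5, push ε → (q_5, bbc, CCCZ)
  ε-move, top C: go to q_2, push C → (q_2, bbc, CCCZ)
  read b, top C: go to q_3, push CC → (q_3, bc, CCCCZ)
  read b, top C: go to q_5, push ε → (q_5, c, CCCZ)
  ε-move, top C: go to q_2, push C → (q_2, c, CCCZ)
  read c, top C: go to q_3, push CC → (q_3, ε, CCCCZ)
All input consumed; M is in state q_3.

q_3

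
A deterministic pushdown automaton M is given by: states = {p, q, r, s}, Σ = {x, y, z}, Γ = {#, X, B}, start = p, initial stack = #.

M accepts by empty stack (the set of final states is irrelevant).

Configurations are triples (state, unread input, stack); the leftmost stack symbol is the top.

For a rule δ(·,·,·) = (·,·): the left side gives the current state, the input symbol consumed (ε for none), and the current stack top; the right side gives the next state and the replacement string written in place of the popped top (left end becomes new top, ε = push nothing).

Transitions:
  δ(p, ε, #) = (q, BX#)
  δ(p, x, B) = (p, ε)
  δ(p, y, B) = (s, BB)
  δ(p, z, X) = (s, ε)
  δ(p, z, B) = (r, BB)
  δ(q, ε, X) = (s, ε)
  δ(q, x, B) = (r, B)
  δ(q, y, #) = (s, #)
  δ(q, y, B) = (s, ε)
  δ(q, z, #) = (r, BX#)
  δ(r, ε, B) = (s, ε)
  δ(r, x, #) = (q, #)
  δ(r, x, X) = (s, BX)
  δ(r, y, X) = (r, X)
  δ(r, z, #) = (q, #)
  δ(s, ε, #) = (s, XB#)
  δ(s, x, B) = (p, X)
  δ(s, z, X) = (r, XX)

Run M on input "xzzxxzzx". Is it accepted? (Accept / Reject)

(p, xzzxxzzx, #)
  ε-move, top #: go to q, push BX# → (q, xzzxxzzx, BX#)
  read x, top B: go to r, push B → (r, zzxxzzx, BX#)
  ε-move, top B: go to s, push ε → (s, zzxxzzx, X#)
  read z, top X: go to r, push XX → (r, zxxzzx, XX#)
No transition applies at (r, zxxzzx, XX#); input not fully consumed.

Reject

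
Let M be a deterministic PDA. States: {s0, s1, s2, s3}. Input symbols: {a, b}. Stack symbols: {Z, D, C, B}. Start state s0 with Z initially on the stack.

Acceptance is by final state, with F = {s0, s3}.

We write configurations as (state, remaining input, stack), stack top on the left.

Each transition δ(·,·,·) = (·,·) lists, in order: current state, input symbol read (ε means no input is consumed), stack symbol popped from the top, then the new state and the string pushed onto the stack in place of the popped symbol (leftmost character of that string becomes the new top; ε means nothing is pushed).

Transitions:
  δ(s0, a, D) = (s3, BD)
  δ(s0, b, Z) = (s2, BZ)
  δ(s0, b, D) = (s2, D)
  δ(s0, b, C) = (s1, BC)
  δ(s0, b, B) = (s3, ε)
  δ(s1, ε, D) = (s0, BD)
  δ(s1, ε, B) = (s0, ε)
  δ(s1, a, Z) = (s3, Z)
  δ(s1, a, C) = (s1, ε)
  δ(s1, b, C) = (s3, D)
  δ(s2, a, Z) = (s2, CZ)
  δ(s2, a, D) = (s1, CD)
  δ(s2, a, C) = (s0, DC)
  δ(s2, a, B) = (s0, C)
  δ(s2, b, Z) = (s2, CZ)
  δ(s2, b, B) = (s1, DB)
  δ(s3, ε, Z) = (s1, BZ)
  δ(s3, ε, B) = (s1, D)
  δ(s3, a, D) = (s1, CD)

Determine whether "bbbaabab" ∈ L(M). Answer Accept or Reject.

Accept

(s0, bbbaabab, Z)
  read b, top Z: go to s2, push BZ → (s2, bbaabab, BZ)
  read b, top B: go to s1, push DB → (s1, baabab, DBZ)
  ε-move, top D: go to s0, push BD → (s0, baabab, BDBZ)
  read b, top B: go to s3, push ε → (s3, aabab, DBZ)
  read a, top D: go to s1, push CD → (s1, abab, CDBZ)
  read a, top C: go to s1, push ε → (s1, bab, DBZ)
  ε-move, top D: go to s0, push BD → (s0, bab, BDBZ)
  read b, top B: go to s3, push ε → (s3, ab, DBZ)
  read a, top D: go to s1, push CD → (s1, b, CDBZ)
  read b, top C: go to s3, push D → (s3, ε, DDBZ)
All input consumed; state s3 ∈ F.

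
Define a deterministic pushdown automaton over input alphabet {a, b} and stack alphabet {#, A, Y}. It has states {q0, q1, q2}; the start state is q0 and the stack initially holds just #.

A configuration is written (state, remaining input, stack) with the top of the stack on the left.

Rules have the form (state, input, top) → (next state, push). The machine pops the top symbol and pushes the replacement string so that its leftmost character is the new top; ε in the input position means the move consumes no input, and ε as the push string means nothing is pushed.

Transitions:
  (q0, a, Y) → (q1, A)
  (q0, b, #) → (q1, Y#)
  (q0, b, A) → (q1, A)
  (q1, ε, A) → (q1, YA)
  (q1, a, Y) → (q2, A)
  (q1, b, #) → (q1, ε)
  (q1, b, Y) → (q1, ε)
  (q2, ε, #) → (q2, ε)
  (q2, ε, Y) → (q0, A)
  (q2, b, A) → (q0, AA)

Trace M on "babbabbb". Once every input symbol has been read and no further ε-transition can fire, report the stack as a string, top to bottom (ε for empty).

YAAAA#

(q0, babbabbb, #)
  read b, top #: go to q1, push Y# → (q1, abbabbb, Y#)
  read a, top Y: go to q2, push A → (q2, bbabbb, A#)
  read b, top A: go to q0, push AA → (q0, babbb, AA#)
  read b, top A: go to q1, push A → (q1, abbb, AA#)
  ε-move, top A: go to q1, push YA → (q1, abbb, YAA#)
  read a, top Y: go to q2, push A → (q2, bbb, AAA#)
  read b, top A: go to q0, push AA → (q0, bb, AAAA#)
  read b, top A: go to q1, push A → (q1, b, AAAA#)
  ε-move, top A: go to q1, push YA → (q1, b, YAAAA#)
  read b, top Y: go to q1, push ε → (q1, ε, AAAA#)
  ε-move, top A: go to q1, push YA → (q1, ε, YAAAA#)
All input consumed in state q1 with stack YAAAA#.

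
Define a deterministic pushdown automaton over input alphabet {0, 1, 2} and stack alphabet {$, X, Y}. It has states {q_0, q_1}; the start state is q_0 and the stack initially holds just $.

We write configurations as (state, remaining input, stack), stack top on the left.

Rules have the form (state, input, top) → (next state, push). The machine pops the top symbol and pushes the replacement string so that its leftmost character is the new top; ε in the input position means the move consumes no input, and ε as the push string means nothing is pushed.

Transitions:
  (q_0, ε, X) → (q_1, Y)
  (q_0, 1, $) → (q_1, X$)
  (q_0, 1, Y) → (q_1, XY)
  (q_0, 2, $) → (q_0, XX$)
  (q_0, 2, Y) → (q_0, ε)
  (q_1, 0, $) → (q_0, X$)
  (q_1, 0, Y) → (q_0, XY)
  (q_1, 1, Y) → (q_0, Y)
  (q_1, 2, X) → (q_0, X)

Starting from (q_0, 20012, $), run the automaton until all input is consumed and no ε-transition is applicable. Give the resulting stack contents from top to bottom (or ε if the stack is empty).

(q_0, 20012, $)
  read 2, top $: go to q_0, push XX$ → (q_0, 0012, XX$)
  ε-move, top X: go to q_1, push Y → (q_1, 0012, YX$)
  read 0, top Y: go to q_0, push XY → (q_0, 012, XYX$)
  ε-move, top X: go to q_1, push Y → (q_1, 012, YYX$)
  read 0, top Y: go to q_0, push XY → (q_0, 12, XYYX$)
  ε-move, top X: go to q_1, push Y → (q_1, 12, YYYX$)
  read 1, top Y: go to q_0, push Y → (q_0, 2, YYYX$)
  read 2, top Y: go to q_0, push ε → (q_0, ε, YYX$)
All input consumed in state q_0 with stack YYX$.

YYX$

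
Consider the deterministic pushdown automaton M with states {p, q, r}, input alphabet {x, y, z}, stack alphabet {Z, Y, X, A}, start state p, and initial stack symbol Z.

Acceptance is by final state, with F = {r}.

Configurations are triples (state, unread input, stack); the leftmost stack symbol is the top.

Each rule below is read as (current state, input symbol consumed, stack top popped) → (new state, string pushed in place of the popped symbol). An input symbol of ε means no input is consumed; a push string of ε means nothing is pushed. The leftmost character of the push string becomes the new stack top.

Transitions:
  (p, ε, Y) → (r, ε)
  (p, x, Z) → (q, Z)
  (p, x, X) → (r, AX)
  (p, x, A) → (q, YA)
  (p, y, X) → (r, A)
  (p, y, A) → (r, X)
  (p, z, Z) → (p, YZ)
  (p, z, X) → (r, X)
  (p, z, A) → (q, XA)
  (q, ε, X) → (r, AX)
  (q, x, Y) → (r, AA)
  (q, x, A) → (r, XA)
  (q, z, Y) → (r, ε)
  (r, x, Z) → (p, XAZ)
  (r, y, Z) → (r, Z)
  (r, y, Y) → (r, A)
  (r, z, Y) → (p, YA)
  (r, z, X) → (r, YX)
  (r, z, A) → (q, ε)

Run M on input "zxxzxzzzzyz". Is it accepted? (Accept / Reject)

Reject

(p, zxxzxzzzzyz, Z) ⊢ (p, xxzxzzzzyz, YZ) ⊢ (r, xxzxzzzzyz, Z) ⊢ (p, xzxzzzzyz, XAZ) ⊢ (r, zxzzzzyz, AXAZ) ⊢ (q, xzzzzyz, XAZ) ⊢ (r, xzzzzyz, AXAZ)
No transition applies at (r, xzzzzyz, AXAZ); input not fully consumed.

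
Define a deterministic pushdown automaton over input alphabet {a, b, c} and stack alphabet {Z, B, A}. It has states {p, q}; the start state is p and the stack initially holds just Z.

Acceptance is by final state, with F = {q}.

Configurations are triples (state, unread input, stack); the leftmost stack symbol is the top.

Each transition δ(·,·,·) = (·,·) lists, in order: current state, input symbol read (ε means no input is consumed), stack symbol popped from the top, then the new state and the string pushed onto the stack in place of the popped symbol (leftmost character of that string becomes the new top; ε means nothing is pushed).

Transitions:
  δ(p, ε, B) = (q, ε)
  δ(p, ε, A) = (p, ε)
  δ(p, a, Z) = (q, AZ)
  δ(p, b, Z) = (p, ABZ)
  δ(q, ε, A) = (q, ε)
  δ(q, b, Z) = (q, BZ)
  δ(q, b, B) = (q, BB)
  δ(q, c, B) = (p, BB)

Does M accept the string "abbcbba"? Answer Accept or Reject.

Reject

(p, abbcbba, Z)
  read a, top Z: go to q, push AZ → (q, bbcbba, AZ)
  ε-move, top A: go to q, push ε → (q, bbcbba, Z)
  read b, top Z: go to q, push BZ → (q, bcbba, BZ)
  read b, top B: go to q, push BB → (q, cbba, BBZ)
  read c, top B: go to p, push BB → (p, bba, BBBZ)
  ε-move, top B: go to q, push ε → (q, bba, BBZ)
  read b, top B: go to q, push BB → (q, ba, BBBZ)
  read b, top B: go to q, push BB → (q, a, BBBBZ)
No transition applies at (q, a, BBBBZ); input not fully consumed.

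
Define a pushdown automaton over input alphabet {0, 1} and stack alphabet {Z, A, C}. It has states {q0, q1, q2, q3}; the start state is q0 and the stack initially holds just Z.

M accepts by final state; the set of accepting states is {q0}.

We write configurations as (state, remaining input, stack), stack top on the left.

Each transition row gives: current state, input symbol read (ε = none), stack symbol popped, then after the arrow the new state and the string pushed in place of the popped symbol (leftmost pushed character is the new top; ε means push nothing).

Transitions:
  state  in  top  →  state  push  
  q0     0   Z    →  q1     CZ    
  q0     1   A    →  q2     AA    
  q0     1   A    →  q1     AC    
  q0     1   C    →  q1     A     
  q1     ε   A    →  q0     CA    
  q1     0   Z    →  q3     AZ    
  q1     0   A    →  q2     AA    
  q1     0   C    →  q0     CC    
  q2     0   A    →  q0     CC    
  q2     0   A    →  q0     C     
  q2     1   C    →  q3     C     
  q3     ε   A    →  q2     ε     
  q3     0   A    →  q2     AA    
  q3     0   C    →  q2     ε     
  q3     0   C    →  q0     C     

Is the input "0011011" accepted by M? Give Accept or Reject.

Reject

No computation consumes all input and reaches a final state.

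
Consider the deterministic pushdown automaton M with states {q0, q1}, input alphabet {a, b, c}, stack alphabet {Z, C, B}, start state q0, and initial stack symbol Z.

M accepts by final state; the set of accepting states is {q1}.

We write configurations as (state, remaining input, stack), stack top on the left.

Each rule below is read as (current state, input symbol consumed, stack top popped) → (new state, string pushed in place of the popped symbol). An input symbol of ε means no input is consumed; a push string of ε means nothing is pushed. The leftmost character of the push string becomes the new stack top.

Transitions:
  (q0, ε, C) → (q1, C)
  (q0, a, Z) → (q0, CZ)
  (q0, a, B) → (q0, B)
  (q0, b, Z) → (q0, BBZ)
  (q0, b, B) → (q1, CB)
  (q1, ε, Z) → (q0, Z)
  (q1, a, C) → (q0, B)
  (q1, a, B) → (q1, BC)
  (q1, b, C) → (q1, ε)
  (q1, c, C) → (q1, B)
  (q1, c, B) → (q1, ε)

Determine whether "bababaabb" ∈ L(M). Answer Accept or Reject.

(q0, bababaabb, Z) ⊢ (q0, ababaabb, BBZ) ⊢ (q0, babaabb, BBZ) ⊢ (q1, abaabb, CBBZ) ⊢ (q0, baabb, BBBZ) ⊢ (q1, aabb, CBBBZ) ⊢ (q0, abb, BBBBZ) ⊢ (q0, bb, BBBBZ) ⊢ (q1, b, CBBBBZ) ⊢ (q1, ε, BBBBZ)
All input consumed; state q1 ∈ F.

Accept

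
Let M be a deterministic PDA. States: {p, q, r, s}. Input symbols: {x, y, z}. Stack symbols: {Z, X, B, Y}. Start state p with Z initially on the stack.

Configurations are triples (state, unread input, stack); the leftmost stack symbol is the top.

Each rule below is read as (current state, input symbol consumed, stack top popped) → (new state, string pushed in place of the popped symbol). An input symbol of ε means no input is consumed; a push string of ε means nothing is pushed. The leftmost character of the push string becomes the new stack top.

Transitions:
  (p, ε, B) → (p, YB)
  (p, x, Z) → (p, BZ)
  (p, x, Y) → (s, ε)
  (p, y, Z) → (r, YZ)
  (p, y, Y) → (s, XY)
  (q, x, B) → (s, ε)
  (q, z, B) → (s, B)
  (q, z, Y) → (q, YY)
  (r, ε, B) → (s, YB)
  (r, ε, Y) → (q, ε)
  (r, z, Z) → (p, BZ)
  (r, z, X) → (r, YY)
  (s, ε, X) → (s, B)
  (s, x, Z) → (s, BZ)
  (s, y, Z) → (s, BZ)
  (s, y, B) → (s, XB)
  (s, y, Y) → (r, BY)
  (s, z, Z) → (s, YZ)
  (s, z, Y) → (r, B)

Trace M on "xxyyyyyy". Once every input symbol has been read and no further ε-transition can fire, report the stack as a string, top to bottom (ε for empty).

(p, xxyyyyyy, Z)
  read x, top Z: go to p, push BZ → (p, xyyyyyy, BZ)
  ε-move, top B: go to p, push YB → (p, xyyyyyy, YBZ)
  read x, top Y: go to s, push ε → (s, yyyyyy, BZ)
  read y, top B: go to s, push XB → (s, yyyyy, XBZ)
  ε-move, top X: go to s, push B → (s, yyyyy, BBZ)
  read y, top B: go to s, push XB → (s, yyyy, XBBZ)
  ε-move, top X: go to s, push B → (s, yyyy, BBBZ)
  read y, top B: go to s, push XB → (s, yyy, XBBBZ)
  ε-move, top X: go to s, push B → (s, yyy, BBBBZ)
  read y, top B: go to s, push XB → (s, yy, XBBBBZ)
  ε-move, top X: go to s, push B → (s, yy, BBBBBZ)
  read y, top B: go to s, push XB → (s, y, XBBBBBZ)
  ε-move, top X: go to s, push B → (s, y, BBBBBBZ)
  read y, top B: go to s, push XB → (s, ε, XBBBBBBZ)
  ε-move, top X: go to s, push B → (s, ε, BBBBBBBZ)
All input consumed in state s with stack BBBBBBBZ.

BBBBBBBZ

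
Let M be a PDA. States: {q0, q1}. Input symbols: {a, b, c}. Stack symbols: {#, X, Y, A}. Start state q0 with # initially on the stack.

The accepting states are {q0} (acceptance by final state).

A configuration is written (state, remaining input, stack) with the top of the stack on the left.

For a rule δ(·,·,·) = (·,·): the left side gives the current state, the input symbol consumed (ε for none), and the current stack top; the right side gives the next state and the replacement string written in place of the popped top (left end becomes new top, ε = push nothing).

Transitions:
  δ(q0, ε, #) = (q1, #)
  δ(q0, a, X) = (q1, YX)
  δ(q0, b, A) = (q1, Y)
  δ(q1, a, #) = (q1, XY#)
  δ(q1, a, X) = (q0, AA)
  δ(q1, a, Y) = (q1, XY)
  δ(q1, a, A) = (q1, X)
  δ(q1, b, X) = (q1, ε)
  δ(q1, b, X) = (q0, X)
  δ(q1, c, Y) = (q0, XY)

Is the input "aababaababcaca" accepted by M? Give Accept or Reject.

Reject

No computation consumes all input and reaches a final state.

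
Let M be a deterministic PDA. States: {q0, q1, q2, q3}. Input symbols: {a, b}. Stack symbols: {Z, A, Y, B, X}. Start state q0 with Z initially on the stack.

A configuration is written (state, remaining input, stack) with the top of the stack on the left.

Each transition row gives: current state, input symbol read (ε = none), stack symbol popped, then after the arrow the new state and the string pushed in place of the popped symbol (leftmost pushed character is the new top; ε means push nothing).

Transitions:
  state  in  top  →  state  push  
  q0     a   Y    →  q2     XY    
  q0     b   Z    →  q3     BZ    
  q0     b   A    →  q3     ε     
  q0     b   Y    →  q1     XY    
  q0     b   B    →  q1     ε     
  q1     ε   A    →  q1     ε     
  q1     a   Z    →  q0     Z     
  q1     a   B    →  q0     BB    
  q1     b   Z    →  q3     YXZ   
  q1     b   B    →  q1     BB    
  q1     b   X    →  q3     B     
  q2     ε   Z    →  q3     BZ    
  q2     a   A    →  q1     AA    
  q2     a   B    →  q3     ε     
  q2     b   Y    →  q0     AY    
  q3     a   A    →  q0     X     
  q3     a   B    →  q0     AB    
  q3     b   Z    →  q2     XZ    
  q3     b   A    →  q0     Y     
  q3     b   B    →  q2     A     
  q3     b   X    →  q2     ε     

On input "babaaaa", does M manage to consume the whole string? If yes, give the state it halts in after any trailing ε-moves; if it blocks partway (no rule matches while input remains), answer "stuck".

stuck

(q0, babaaaa, Z) ⊢ (q3, abaaaa, BZ) ⊢ (q0, baaaa, ABZ) ⊢ (q3, aaaa, BZ) ⊢ (q0, aaa, ABZ)
No transition for (q0, a, top A); M blocks with input aaa remaining.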